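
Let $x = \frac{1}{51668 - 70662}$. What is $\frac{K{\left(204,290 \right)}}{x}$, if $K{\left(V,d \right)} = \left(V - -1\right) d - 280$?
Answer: $-1123874980$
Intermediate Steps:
$K{\left(V,d \right)} = -280 + d \left(1 + V\right)$ ($K{\left(V,d \right)} = \left(V + 1\right) d - 280 = \left(1 + V\right) d - 280 = d \left(1 + V\right) - 280 = -280 + d \left(1 + V\right)$)
$x = - \frac{1}{18994}$ ($x = \frac{1}{-18994} = - \frac{1}{18994} \approx -5.2648 \cdot 10^{-5}$)
$\frac{K{\left(204,290 \right)}}{x} = \frac{-280 + 290 + 204 \cdot 290}{- \frac{1}{18994}} = \left(-280 + 290 + 59160\right) \left(-18994\right) = 59170 \left(-18994\right) = -1123874980$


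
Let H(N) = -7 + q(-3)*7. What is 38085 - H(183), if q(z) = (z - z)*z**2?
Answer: 38092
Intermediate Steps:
q(z) = 0 (q(z) = 0*z**2 = 0)
H(N) = -7 (H(N) = -7 + 0*7 = -7 + 0 = -7)
38085 - H(183) = 38085 - 1*(-7) = 38085 + 7 = 38092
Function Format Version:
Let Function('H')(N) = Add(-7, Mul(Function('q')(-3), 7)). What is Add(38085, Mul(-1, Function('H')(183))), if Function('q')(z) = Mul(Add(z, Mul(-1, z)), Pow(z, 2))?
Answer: 38092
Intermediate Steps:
Function('q')(z) = 0 (Function('q')(z) = Mul(0, Pow(z, 2)) = 0)
Function('H')(N) = -7 (Function('H')(N) = Add(-7, Mul(0, 7)) = Add(-7, 0) = -7)
Add(38085, Mul(-1, Function('H')(183))) = Add(38085, Mul(-1, -7)) = Add(38085, 7) = 38092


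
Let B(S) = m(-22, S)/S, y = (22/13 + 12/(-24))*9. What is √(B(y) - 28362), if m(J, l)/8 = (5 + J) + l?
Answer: I*√245343362/93 ≈ 168.42*I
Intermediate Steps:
m(J, l) = 40 + 8*J + 8*l (m(J, l) = 8*((5 + J) + l) = 8*(5 + J + l) = 40 + 8*J + 8*l)
y = 279/26 (y = (22*(1/13) + 12*(-1/24))*9 = (22/13 - ½)*9 = (31/26)*9 = 279/26 ≈ 10.731)
B(S) = (-136 + 8*S)/S (B(S) = (40 + 8*(-22) + 8*S)/S = (40 - 176 + 8*S)/S = (-136 + 8*S)/S)
√(B(y) - 28362) = √((8 - 136/279/26) - 28362) = √((8 - 136*26/279) - 28362) = √((8 - 3536/279) - 28362) = √(-1304/279 - 28362) = √(-7914302/279) = I*√245343362/93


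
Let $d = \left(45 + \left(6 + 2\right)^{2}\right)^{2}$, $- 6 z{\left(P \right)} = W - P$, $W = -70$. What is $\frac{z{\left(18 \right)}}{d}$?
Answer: $\frac{44}{35643} \approx 0.0012345$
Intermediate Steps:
$z{\left(P \right)} = \frac{35}{3} + \frac{P}{6}$ ($z{\left(P \right)} = - \frac{-70 - P}{6} = \frac{35}{3} + \frac{P}{6}$)
$d = 11881$ ($d = \left(45 + 8^{2}\right)^{2} = \left(45 + 64\right)^{2} = 109^{2} = 11881$)
$\frac{z{\left(18 \right)}}{d} = \frac{\frac{35}{3} + \frac{1}{6} \cdot 18}{11881} = \left(\frac{35}{3} + 3\right) \frac{1}{11881} = \frac{44}{3} \cdot \frac{1}{11881} = \frac{44}{35643}$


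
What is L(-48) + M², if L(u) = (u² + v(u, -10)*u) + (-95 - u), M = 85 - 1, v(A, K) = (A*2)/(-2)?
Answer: 7009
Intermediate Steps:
v(A, K) = -A (v(A, K) = (2*A)*(-½) = -A)
M = 84
L(u) = -95 - u (L(u) = (u² + (-u)*u) + (-95 - u) = (u² - u²) + (-95 - u) = 0 + (-95 - u) = -95 - u)
L(-48) + M² = (-95 - 1*(-48)) + 84² = (-95 + 48) + 7056 = -47 + 7056 = 7009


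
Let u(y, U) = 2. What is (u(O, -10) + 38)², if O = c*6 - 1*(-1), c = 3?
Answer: 1600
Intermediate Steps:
O = 19 (O = 3*6 - 1*(-1) = 18 + 1 = 19)
(u(O, -10) + 38)² = (2 + 38)² = 40² = 1600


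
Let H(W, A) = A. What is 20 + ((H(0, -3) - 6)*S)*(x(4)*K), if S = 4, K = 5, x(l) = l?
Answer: -700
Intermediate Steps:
20 + ((H(0, -3) - 6)*S)*(x(4)*K) = 20 + ((-3 - 6)*4)*(4*5) = 20 - 9*4*20 = 20 - 36*20 = 20 - 720 = -700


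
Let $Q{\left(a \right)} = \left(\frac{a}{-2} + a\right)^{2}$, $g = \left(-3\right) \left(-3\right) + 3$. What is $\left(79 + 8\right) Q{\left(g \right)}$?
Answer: $3132$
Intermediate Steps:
$g = 12$ ($g = 9 + 3 = 12$)
$Q{\left(a \right)} = \frac{a^{2}}{4}$ ($Q{\left(a \right)} = \left(a \left(- \frac{1}{2}\right) + a\right)^{2} = \left(- \frac{a}{2} + a\right)^{2} = \left(\frac{a}{2}\right)^{2} = \frac{a^{2}}{4}$)
$\left(79 + 8\right) Q{\left(g \right)} = \left(79 + 8\right) \frac{12^{2}}{4} = 87 \cdot \frac{1}{4} \cdot 144 = 87 \cdot 36 = 3132$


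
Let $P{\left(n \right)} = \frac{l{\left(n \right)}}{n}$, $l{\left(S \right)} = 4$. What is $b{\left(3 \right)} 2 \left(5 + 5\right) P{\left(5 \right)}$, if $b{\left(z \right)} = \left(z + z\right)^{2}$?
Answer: $576$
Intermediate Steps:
$b{\left(z \right)} = 4 z^{2}$ ($b{\left(z \right)} = \left(2 z\right)^{2} = 4 z^{2}$)
$P{\left(n \right)} = \frac{4}{n}$
$b{\left(3 \right)} 2 \left(5 + 5\right) P{\left(5 \right)} = 4 \cdot 3^{2} \cdot 2 \left(5 + 5\right) \frac{4}{5} = 4 \cdot 9 \cdot 2 \cdot 10 \cdot 4 \cdot \frac{1}{5} = 36 \cdot 20 \cdot \frac{4}{5} = 720 \cdot \frac{4}{5} = 576$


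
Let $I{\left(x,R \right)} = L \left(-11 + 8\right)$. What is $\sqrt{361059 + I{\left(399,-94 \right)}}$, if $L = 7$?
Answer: $\sqrt{361038} \approx 600.86$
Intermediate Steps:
$I{\left(x,R \right)} = -21$ ($I{\left(x,R \right)} = 7 \left(-11 + 8\right) = 7 \left(-3\right) = -21$)
$\sqrt{361059 + I{\left(399,-94 \right)}} = \sqrt{361059 - 21} = \sqrt{361038}$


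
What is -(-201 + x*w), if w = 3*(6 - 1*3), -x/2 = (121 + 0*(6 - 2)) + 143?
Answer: 4953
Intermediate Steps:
x = -528 (x = -2*((121 + 0*(6 - 2)) + 143) = -2*((121 + 0*4) + 143) = -2*((121 + 0) + 143) = -2*(121 + 143) = -2*264 = -528)
w = 9 (w = 3*(6 - 3) = 3*3 = 9)
-(-201 + x*w) = -(-201 - 528*9) = -(-201 - 4752) = -1*(-4953) = 4953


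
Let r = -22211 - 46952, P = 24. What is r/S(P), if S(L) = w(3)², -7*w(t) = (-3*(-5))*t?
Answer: -3388987/2025 ≈ -1673.6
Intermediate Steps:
w(t) = -15*t/7 (w(t) = -(-3*(-5))*t/7 = -15*t/7)
r = -69163
S(L) = 2025/49 (S(L) = (-15/7*3)² = (-45/7)² = 2025/49)
r/S(P) = -69163/2025/49 = -69163*49/2025 = -3388987/2025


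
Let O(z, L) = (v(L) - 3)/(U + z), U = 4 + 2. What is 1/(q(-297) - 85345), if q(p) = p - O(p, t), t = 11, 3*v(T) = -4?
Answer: -873/74765479 ≈ -1.1677e-5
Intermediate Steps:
v(T) = -4/3 (v(T) = (1/3)*(-4) = -4/3)
U = 6
O(z, L) = -13/(3*(6 + z)) (O(z, L) = (-4/3 - 3)/(6 + z) = -13/(3*(6 + z)))
q(p) = p + 13/(18 + 3*p) (q(p) = p - (-13)/(18 + 3*p) = p + 13/(18 + 3*p))
1/(q(-297) - 85345) = 1/((13/3 - 297*(6 - 297))/(6 - 297) - 85345) = 1/((13/3 - 297*(-291))/(-291) - 85345) = 1/(-(13/3 + 86427)/291 - 85345) = 1/(-1/291*259294/3 - 85345) = 1/(-259294/873 - 85345) = 1/(-74765479/873) = -873/74765479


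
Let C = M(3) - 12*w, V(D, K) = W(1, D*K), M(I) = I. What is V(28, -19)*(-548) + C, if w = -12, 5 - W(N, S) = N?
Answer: -2045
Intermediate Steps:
W(N, S) = 5 - N
V(D, K) = 4 (V(D, K) = 5 - 1*1 = 5 - 1 = 4)
C = 147 (C = 3 - 12*(-12) = 3 + 144 = 147)
V(28, -19)*(-548) + C = 4*(-548) + 147 = -2192 + 147 = -2045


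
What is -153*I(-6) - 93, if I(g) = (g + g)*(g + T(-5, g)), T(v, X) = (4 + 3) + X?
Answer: -9273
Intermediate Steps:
T(v, X) = 7 + X
I(g) = 2*g*(7 + 2*g) (I(g) = (g + g)*(g + (7 + g)) = (2*g)*(7 + 2*g) = 2*g*(7 + 2*g))
-153*I(-6) - 93 = -306*(-6)*(7 + 2*(-6)) - 93 = -306*(-6)*(7 - 12) - 93 = -306*(-6)*(-5) - 93 = -153*60 - 93 = -9180 - 93 = -9273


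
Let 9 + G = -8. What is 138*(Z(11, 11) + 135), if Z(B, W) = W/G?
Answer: 315192/17 ≈ 18541.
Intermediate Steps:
G = -17 (G = -9 - 8 = -17)
Z(B, W) = -W/17 (Z(B, W) = W/(-17) = W*(-1/17) = -W/17)
138*(Z(11, 11) + 135) = 138*(-1/17*11 + 135) = 138*(-11/17 + 135) = 138*(2284/17) = 315192/17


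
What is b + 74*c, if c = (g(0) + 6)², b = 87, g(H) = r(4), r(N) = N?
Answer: 7487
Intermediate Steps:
g(H) = 4
c = 100 (c = (4 + 6)² = 10² = 100)
b + 74*c = 87 + 74*100 = 87 + 7400 = 7487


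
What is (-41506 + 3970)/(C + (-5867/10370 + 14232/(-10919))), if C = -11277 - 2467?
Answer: 69675449280/25515494753 ≈ 2.7307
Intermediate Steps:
C = -13744
(-41506 + 3970)/(C + (-5867/10370 + 14232/(-10919))) = (-41506 + 3970)/(-13744 + (-5867/10370 + 14232/(-10919))) = -37536/(-13744 + (-5867*1/10370 + 14232*(-1/10919))) = -37536/(-13744 + (-5867/10370 - 14232/10919)) = -37536/(-13744 - 3469633/1856230) = -37536/(-25515494753/1856230) = -37536*(-1856230/25515494753) = 69675449280/25515494753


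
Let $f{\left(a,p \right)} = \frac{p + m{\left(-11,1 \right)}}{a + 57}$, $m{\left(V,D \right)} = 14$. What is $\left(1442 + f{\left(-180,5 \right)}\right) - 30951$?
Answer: $- \frac{3629626}{123} \approx -29509.0$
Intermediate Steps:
$f{\left(a,p \right)} = \frac{14 + p}{57 + a}$ ($f{\left(a,p \right)} = \frac{p + 14}{a + 57} = \frac{14 + p}{57 + a}$)
$\left(1442 + f{\left(-180,5 \right)}\right) - 30951 = \left(1442 + \frac{14 + 5}{57 - 180}\right) - 30951 = \left(1442 + \frac{1}{-123} \cdot 19\right) - 30951 = \left(1442 - \frac{19}{123}\right) - 30951 = \frac{177347}{123} - 30951 = - \frac{3629626}{123}$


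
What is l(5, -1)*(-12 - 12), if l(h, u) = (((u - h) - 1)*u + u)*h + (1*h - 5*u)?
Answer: -960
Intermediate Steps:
l(h, u) = h - 5*u + h*(u + u*(-1 + u - h)) (l(h, u) = ((-1 + u - h)*u + u)*h + (h - 5*u) = (u*(-1 + u - h) + u)*h + (h - 5*u) = (u + u*(-1 + u - h))*h + (h - 5*u) = h*(u + u*(-1 + u - h)) + (h - 5*u) = h - 5*u + h*(u + u*(-1 + u - h)))
l(5, -1)*(-12 - 12) = (5 - 5*(-1) + 5*(-1)**2 - 1*(-1)*5**2)*(-12 - 12) = (5 + 5 + 5*1 - 1*(-1)*25)*(-24) = (5 + 5 + 5 + 25)*(-24) = 40*(-24) = -960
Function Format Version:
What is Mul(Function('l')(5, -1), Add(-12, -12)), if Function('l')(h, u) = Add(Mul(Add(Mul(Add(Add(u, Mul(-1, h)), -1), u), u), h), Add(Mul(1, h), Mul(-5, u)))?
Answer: -960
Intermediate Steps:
Function('l')(h, u) = Add(h, Mul(-5, u), Mul(h, Add(u, Mul(u, Add(-1, u, Mul(-1, h)))))) (Function('l')(h, u) = Add(Mul(Add(Mul(Add(-1, u, Mul(-1, h)), u), u), h), Add(h, Mul(-5, u))) = Add(Mul(Add(Mul(u, Add(-1, u, Mul(-1, h))), u), h), Add(h, Mul(-5, u))) = Add(Mul(Add(u, Mul(u, Add(-1, u, Mul(-1, h)))), h), Add(h, Mul(-5, u))) = Add(Mul(h, Add(u, Mul(u, Add(-1, u, Mul(-1, h))))), Add(h, Mul(-5, u))) = Add(h, Mul(-5, u), Mul(h, Add(u, Mul(u, Add(-1, u, Mul(-1, h)))))))
Mul(Function('l')(5, -1), Add(-12, -12)) = Mul(Add(5, Mul(-5, -1), Mul(5, Pow(-1, 2)), Mul(-1, -1, Pow(5, 2))), Add(-12, -12)) = Mul(Add(5, 5, Mul(5, 1), Mul(-1, -1, 25)), -24) = Mul(Add(5, 5, 5, 25), -24) = Mul(40, -24) = -960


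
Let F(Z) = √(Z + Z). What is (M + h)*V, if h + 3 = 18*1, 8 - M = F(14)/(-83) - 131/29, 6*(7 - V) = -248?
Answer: 1330 + 290*√7/249 ≈ 1333.1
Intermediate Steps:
V = 145/3 (V = 7 - ⅙*(-248) = 7 + 124/3 = 145/3 ≈ 48.333)
F(Z) = √2*√Z (F(Z) = √(2*Z) = √2*√Z)
M = 363/29 + 2*√7/83 (M = 8 - ((√2*√14)/(-83) - 131/29) = 8 - ((2*√7)*(-1/83) - 131*1/29) = 8 - (-2*√7/83 - 131/29) = 8 - (-131/29 - 2*√7/83) = 8 + (131/29 + 2*√7/83) = 363/29 + 2*√7/83 ≈ 12.581)
h = 15 (h = -3 + 18*1 = -3 + 18 = 15)
(M + h)*V = ((363/29 + 2*√7/83) + 15)*(145/3) = (798/29 + 2*√7/83)*(145/3) = 1330 + 290*√7/249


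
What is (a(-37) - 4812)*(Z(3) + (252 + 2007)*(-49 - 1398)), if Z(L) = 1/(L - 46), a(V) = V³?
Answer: 7796007316600/43 ≈ 1.8130e+11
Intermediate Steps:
Z(L) = 1/(-46 + L)
(a(-37) - 4812)*(Z(3) + (252 + 2007)*(-49 - 1398)) = ((-37)³ - 4812)*(1/(-46 + 3) + (252 + 2007)*(-49 - 1398)) = (-50653 - 4812)*(1/(-43) + 2259*(-1447)) = -55465*(-1/43 - 3268773) = -55465*(-140557240/43) = 7796007316600/43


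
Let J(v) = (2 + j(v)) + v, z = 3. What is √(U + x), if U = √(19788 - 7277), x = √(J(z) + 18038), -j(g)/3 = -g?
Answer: √(√12511 + 2*√4513) ≈ 15.691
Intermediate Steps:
j(g) = 3*g (j(g) = -(-3)*g = 3*g)
J(v) = 2 + 4*v (J(v) = (2 + 3*v) + v = 2 + 4*v)
x = 2*√4513 (x = √((2 + 4*3) + 18038) = √((2 + 12) + 18038) = √(14 + 18038) = √18052 = 2*√4513 ≈ 134.36)
U = √12511 ≈ 111.85
√(U + x) = √(√12511 + 2*√4513)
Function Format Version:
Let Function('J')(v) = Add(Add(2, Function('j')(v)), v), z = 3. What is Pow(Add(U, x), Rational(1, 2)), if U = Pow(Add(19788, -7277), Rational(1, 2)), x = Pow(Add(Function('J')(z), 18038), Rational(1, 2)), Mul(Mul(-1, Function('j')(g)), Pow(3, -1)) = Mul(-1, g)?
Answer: Pow(Add(Pow(12511, Rational(1, 2)), Mul(2, Pow(4513, Rational(1, 2)))), Rational(1, 2)) ≈ 15.691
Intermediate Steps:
Function('j')(g) = Mul(3, g) (Function('j')(g) = Mul(-3, Mul(-1, g)) = Mul(3, g))
Function('J')(v) = Add(2, Mul(4, v)) (Function('J')(v) = Add(Add(2, Mul(3, v)), v) = Add(2, Mul(4, v)))
x = Mul(2, Pow(4513, Rational(1, 2))) (x = Pow(Add(Add(2, Mul(4, 3)), 18038), Rational(1, 2)) = Pow(Add(Add(2, 12), 18038), Rational(1, 2)) = Pow(Add(14, 18038), Rational(1, 2)) = Pow(18052, Rational(1, 2)) = Mul(2, Pow(4513, Rational(1, 2))) ≈ 134.36)
U = Pow(12511, Rational(1, 2)) ≈ 111.85
Pow(Add(U, x), Rational(1, 2)) = Pow(Add(Pow(12511, Rational(1, 2)), Mul(2, Pow(4513, Rational(1, 2)))), Rational(1, 2))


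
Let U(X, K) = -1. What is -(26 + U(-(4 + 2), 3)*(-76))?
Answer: -102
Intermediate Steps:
-(26 + U(-(4 + 2), 3)*(-76)) = -(26 - 1*(-76)) = -(26 + 76) = -1*102 = -102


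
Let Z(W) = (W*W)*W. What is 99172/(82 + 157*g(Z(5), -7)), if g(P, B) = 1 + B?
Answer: -24793/215 ≈ -115.32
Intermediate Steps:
Z(W) = W³ (Z(W) = W²*W = W³)
99172/(82 + 157*g(Z(5), -7)) = 99172/(82 + 157*(1 - 7)) = 99172/(82 + 157*(-6)) = 99172/(82 - 942) = 99172/(-860) = 99172*(-1/860) = -24793/215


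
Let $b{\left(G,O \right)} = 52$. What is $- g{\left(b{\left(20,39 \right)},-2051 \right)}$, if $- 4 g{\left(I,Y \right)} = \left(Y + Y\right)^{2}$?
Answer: $4206601$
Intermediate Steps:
$g{\left(I,Y \right)} = - Y^{2}$ ($g{\left(I,Y \right)} = - \frac{\left(Y + Y\right)^{2}}{4} = - \frac{\left(2 Y\right)^{2}}{4} = - \frac{4 Y^{2}}{4} = - Y^{2}$)
$- g{\left(b{\left(20,39 \right)},-2051 \right)} = - \left(-1\right) \left(-2051\right)^{2} = - \left(-1\right) 4206601 = \left(-1\right) \left(-4206601\right) = 4206601$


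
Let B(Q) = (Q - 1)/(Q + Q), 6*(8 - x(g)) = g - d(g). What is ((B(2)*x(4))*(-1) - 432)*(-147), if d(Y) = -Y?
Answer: 63749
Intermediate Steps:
x(g) = 8 - g/3 (x(g) = 8 - (g - (-1)*g)/6 = 8 - (g + g)/6 = 8 - g/3)
B(Q) = (-1 + Q)/(2*Q) (B(Q) = (-1 + Q)/((2*Q)) = (-1 + Q)*(1/(2*Q)) = (-1 + Q)/(2*Q))
((B(2)*x(4))*(-1) - 432)*(-147) = ((((½)*(-1 + 2)/2)*(8 - ⅓*4))*(-1) - 432)*(-147) = ((((½)*(½)*1)*(8 - 4/3))*(-1) - 432)*(-147) = (((¼)*(20/3))*(-1) - 432)*(-147) = ((5/3)*(-1) - 432)*(-147) = (-5/3 - 432)*(-147) = -1301/3*(-147) = 63749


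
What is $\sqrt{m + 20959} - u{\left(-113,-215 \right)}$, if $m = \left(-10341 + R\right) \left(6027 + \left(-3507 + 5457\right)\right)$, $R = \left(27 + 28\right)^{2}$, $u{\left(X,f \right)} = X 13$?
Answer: $1469 + i \sqrt{58338773} \approx 1469.0 + 7638.0 i$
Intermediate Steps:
$u{\left(X,f \right)} = 13 X$
$R = 3025$ ($R = 55^{2} = 3025$)
$m = -58359732$ ($m = \left(-10341 + 3025\right) \left(6027 + \left(-3507 + 5457\right)\right) = - 7316 \left(6027 + 1950\right) = \left(-7316\right) 7977 = -58359732$)
$\sqrt{m + 20959} - u{\left(-113,-215 \right)} = \sqrt{-58359732 + 20959} - 13 \left(-113\right) = \sqrt{-58338773} - -1469 = i \sqrt{58338773} + 1469 = 1469 + i \sqrt{58338773}$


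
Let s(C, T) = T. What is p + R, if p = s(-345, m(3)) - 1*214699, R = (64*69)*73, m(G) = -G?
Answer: 107666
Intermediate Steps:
R = 322368 (R = 4416*73 = 322368)
p = -214702 (p = -1*3 - 1*214699 = -3 - 214699 = -214702)
p + R = -214702 + 322368 = 107666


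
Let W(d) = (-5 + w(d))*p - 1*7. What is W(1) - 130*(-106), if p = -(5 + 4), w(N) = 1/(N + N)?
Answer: 27627/2 ≈ 13814.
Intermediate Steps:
w(N) = 1/(2*N)
p = -9 (p = -1*9 = -9)
W(d) = 38 - 9/(2*d) (W(d) = (-5 + 1/(2*d))*(-9) - 1*7 = (45 - 9/(2*d)) - 7 = 38 - 9/(2*d))
W(1) - 130*(-106) = (38 - 9/2/1) - 130*(-106) = (38 - 9/2*1) + 13780 = (38 - 9/2) + 13780 = 67/2 + 13780 = 27627/2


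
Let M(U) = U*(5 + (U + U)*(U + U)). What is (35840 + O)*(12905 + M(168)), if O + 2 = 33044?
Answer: 1307399164786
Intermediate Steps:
O = 33042 (O = -2 + 33044 = 33042)
M(U) = U*(5 + 4*U²) (M(U) = U*(5 + (2*U)*(2*U)) = U*(5 + 4*U²))
(35840 + O)*(12905 + M(168)) = (35840 + 33042)*(12905 + 168*(5 + 4*168²)) = 68882*(12905 + 168*(5 + 4*28224)) = 68882*(12905 + 168*(5 + 112896)) = 68882*(12905 + 168*112901) = 68882*(12905 + 18967368) = 68882*18980273 = 1307399164786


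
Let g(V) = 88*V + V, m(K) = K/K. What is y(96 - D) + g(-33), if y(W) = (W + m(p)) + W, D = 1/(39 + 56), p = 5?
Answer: -260682/95 ≈ -2744.0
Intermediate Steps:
D = 1/95 ≈ 0.010526
m(K) = 1
g(V) = 89*V
y(W) = 1 + 2*W (y(W) = (W + 1) + W = (1 + W) + W = 1 + 2*W)
y(96 - D) + g(-33) = (1 + 2*(96 - 1*1/95)) + 89*(-33) = (1 + 2*(96 - 1/95)) - 2937 = (1 + 2*(9119/95)) - 2937 = (1 + 18238/95) - 2937 = 18333/95 - 2937 = -260682/95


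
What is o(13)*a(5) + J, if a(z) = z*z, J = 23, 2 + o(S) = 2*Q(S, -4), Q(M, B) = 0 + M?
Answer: 623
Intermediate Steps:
Q(M, B) = M
o(S) = -2 + 2*S
a(z) = z**2
o(13)*a(5) + J = (-2 + 2*13)*5**2 + 23 = (-2 + 26)*25 + 23 = 24*25 + 23 = 600 + 23 = 623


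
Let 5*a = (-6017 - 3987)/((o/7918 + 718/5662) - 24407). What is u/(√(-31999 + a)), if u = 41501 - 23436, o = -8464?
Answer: -18065*I*√14966780309896301431435186745/21884258640852607 ≈ -100.99*I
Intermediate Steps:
a = 56062060858/683906206535 (a = ((-6017 - 3987)/((-8464/7918 + 718/5662) - 24407))/5 = (-10004/((-8464*1/7918 + 718*(1/5662)) - 24407))/5 = (-10004/((-4232/3959 + 359/2831) - 24407))/5 = (-10004/(-10559511/11207929 - 24407))/5 = (-10004/(-273562482614/11207929))/5 = (-10004*(-11207929/273562482614))/5 = (⅕)*(56062060858/136781241307) = 56062060858/683906206535 ≈ 0.081973)
u = 18065
u/(√(-31999 + a)) = 18065/(√(-31999 + 56062060858/683906206535)) = 18065/(√(-21884258640852607/683906206535)) = 18065/((I*√14966780309896301431435186745/683906206535)) = 18065*(-I*√14966780309896301431435186745/21884258640852607) = -18065*I*√14966780309896301431435186745/21884258640852607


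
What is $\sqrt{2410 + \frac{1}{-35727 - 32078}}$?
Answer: $\frac{\sqrt{11080018372445}}{67805} \approx 49.092$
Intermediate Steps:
$\sqrt{2410 + \frac{1}{-35727 - 32078}} = \sqrt{2410 + \frac{1}{-67805}} = \sqrt{2410 - \frac{1}{67805}} = \sqrt{\frac{163410049}{67805}} = \frac{\sqrt{11080018372445}}{67805}$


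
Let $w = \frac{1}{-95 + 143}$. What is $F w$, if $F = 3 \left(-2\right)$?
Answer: $- \frac{1}{8} \approx -0.125$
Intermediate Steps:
$w = \frac{1}{48} \approx 0.020833$
$F = -6$
$F w = \left(-6\right) \frac{1}{48} = - \frac{1}{8}$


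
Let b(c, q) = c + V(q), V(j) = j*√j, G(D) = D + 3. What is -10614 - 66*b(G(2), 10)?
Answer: -10944 - 660*√10 ≈ -13031.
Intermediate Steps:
G(D) = 3 + D
V(j) = j^(3/2)
b(c, q) = c + q^(3/2)
-10614 - 66*b(G(2), 10) = -10614 - 66*((3 + 2) + 10^(3/2)) = -10614 - 66*(5 + 10*√10) = -10614 - (330 + 660*√10) = -10614 + (-330 - 660*√10) = -10944 - 660*√10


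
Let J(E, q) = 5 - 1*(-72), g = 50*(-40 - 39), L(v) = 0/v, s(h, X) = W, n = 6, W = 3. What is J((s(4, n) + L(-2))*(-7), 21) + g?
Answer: -3873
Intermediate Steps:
s(h, X) = 3
L(v) = 0
g = -3950 (g = 50*(-79) = -3950)
J(E, q) = 77 (J(E, q) = 5 + 72 = 77)
J((s(4, n) + L(-2))*(-7), 21) + g = 77 - 3950 = -3873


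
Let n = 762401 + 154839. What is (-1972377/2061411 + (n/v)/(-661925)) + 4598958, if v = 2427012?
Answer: 23076009784058571956831/5017661519197635 ≈ 4.5990e+6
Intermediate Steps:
n = 917240
(-1972377/2061411 + (n/v)/(-661925)) + 4598958 = (-1972377/2061411 + (917240/2427012)/(-661925)) + 4598958 = (-1972377*1/2061411 + (917240*(1/2427012))*(-1/661925)) + 4598958 = (-59769/62467 + (229310/606753)*(-1/661925)) + 4598958 = (-59769/62467 - 45862/80324995905) + 4598958 = -4800947545107499/5017661519197635 + 4598958 = 23076009784058571956831/5017661519197635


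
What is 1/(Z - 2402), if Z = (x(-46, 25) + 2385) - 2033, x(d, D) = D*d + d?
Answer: -1/3246 ≈ -0.00030807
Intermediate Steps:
x(d, D) = d + D*d
Z = -844 (Z = (-46*(1 + 25) + 2385) - 2033 = (-46*26 + 2385) - 2033 = (-1196 + 2385) - 2033 = 1189 - 2033 = -844)
1/(Z - 2402) = 1/(-844 - 2402) = 1/(-3246) = -1/3246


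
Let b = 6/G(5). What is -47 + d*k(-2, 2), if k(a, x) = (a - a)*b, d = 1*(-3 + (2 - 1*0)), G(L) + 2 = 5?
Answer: -47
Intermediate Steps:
G(L) = 3 (G(L) = -2 + 5 = 3)
d = -1 (d = 1*(-3 + (2 + 0)) = 1*(-3 + 2) = 1*(-1) = -1)
b = 2 (b = 6/3 = 6*(1/3) = 2)
k(a, x) = 0 (k(a, x) = (a - a)*2 = 0*2 = 0)
-47 + d*k(-2, 2) = -47 - 1*0 = -47 + 0 = -47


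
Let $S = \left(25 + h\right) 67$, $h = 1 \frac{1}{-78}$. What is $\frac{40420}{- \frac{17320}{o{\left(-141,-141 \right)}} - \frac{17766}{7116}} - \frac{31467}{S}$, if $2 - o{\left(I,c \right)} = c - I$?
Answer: $- \frac{31475991463106}{1341573309343} \approx -23.462$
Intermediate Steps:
$h = - \frac{1}{78}$ ($h = 1 \left(- \frac{1}{78}\right) = - \frac{1}{78} \approx -0.012821$)
$o{\left(I,c \right)} = 2 + I - c$ ($o{\left(I,c \right)} = 2 - \left(c - I\right) = 2 + \left(I - c\right) = 2 + I - c$)
$S = \frac{130583}{78}$ ($S = \left(25 - \frac{1}{78}\right) 67 = \frac{1949}{78} \cdot 67 = \frac{130583}{78} \approx 1674.1$)
$\frac{40420}{- \frac{17320}{o{\left(-141,-141 \right)}} - \frac{17766}{7116}} - \frac{31467}{S} = \frac{40420}{- \frac{17320}{2 - 141 - -141} - \frac{17766}{7116}} - \frac{31467}{\frac{130583}{78}} = \frac{40420}{- \frac{17320}{2 - 141 + 141} - \frac{2961}{1186}} - \frac{2454426}{130583} = \frac{40420}{- \frac{17320}{2} - \frac{2961}{1186}} - \frac{2454426}{130583} = \frac{40420}{\left(-17320\right) \frac{1}{2} - \frac{2961}{1186}} - \frac{2454426}{130583} = \frac{40420}{-8660 - \frac{2961}{1186}} - \frac{2454426}{130583} = \frac{40420}{- \frac{10273721}{1186}} - \frac{2454426}{130583} = 40420 \left(- \frac{1186}{10273721}\right) - \frac{2454426}{130583} = - \frac{47938120}{10273721} - \frac{2454426}{130583} = - \frac{31475991463106}{1341573309343}$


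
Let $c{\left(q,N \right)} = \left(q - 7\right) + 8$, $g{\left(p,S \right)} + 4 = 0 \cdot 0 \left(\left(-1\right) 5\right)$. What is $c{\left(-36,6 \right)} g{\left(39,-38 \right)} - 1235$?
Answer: $-1095$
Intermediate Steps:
$g{\left(p,S \right)} = -4$ ($g{\left(p,S \right)} = -4 + 0 \cdot 0 \left(\left(-1\right) 5\right) = -4 + 0 \left(-5\right) = -4 + 0 = -4$)
$c{\left(q,N \right)} = 1 + q$ ($c{\left(q,N \right)} = \left(-7 + q\right) + 8 = 1 + q$)
$c{\left(-36,6 \right)} g{\left(39,-38 \right)} - 1235 = \left(1 - 36\right) \left(-4\right) - 1235 = \left(-35\right) \left(-4\right) - 1235 = 140 - 1235 = -1095$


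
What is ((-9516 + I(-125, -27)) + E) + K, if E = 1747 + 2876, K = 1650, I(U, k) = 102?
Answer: -3141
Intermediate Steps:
E = 4623
((-9516 + I(-125, -27)) + E) + K = ((-9516 + 102) + 4623) + 1650 = (-9414 + 4623) + 1650 = -4791 + 1650 = -3141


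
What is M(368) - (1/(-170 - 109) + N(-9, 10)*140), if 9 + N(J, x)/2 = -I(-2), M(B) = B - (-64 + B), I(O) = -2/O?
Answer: 799057/279 ≈ 2864.0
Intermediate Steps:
M(B) = 64 (M(B) = B + (64 - B) = 64)
N(J, x) = -20 (N(J, x) = -18 + 2*(-(-2)/(-2)) = -18 + 2*(-(-2)*(-1)/2) = -18 + 2*(-1*1) = -18 + 2*(-1) = -18 - 2 = -20)
M(368) - (1/(-170 - 109) + N(-9, 10)*140) = 64 - (1/(-170 - 109) - 20*140) = 64 - (1/(-279) - 2800) = 64 - (-1/279 - 2800) = 64 - 1*(-781201/279) = 64 + 781201/279 = 799057/279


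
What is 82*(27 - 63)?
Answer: -2952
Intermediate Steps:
82*(27 - 63) = 82*(-36) = -2952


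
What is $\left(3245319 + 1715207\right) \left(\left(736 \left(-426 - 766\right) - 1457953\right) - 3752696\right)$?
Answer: $-30199488827486$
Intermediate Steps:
$\left(3245319 + 1715207\right) \left(\left(736 \left(-426 - 766\right) - 1457953\right) - 3752696\right) = 4960526 \left(\left(736 \left(-1192\right) - 1457953\right) - 3752696\right) = 4960526 \left(\left(-877312 - 1457953\right) - 3752696\right) = 4960526 \left(-2335265 - 3752696\right) = 4960526 \left(-6087961\right) = -30199488827486$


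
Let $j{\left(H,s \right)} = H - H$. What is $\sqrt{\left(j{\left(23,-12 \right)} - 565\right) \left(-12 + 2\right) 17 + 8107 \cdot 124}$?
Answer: $\sqrt{1101318} \approx 1049.4$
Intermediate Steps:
$j{\left(H,s \right)} = 0$
$\sqrt{\left(j{\left(23,-12 \right)} - 565\right) \left(-12 + 2\right) 17 + 8107 \cdot 124} = \sqrt{\left(0 - 565\right) \left(-12 + 2\right) 17 + 8107 \cdot 124} = \sqrt{- 565 \left(\left(-10\right) 17\right) + 1005268} = \sqrt{\left(-565\right) \left(-170\right) + 1005268} = \sqrt{96050 + 1005268} = \sqrt{1101318}$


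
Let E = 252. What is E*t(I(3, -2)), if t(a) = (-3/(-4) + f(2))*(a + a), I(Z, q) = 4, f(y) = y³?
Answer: 17640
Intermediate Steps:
t(a) = 35*a/2 (t(a) = (-3/(-4) + 2³)*(a + a) = (-3*(-¼) + 8)*(2*a) = (¾ + 8)*(2*a) = 35*(2*a)/4 = 35*a/2)
E*t(I(3, -2)) = 252*((35/2)*4) = 252*70 = 17640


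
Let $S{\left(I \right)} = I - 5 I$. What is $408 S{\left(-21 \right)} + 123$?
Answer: $34395$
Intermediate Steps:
$S{\left(I \right)} = - 4 I$
$408 S{\left(-21 \right)} + 123 = 408 \left(\left(-4\right) \left(-21\right)\right) + 123 = 408 \cdot 84 + 123 = 34272 + 123 = 34395$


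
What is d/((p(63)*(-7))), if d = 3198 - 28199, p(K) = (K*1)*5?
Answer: 25001/2205 ≈ 11.338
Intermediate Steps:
p(K) = 5*K (p(K) = K*5 = 5*K)
d = -25001
d/((p(63)*(-7))) = -25001/((5*63)*(-7)) = -25001/(315*(-7)) = -25001/(-2205) = -25001*(-1/2205) = 25001/2205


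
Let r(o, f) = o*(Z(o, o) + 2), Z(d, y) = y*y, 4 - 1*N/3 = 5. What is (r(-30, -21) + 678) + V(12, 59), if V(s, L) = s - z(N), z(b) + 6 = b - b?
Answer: -26364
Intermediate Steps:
N = -3 (N = 12 - 3*5 = 12 - 15 = -3)
Z(d, y) = y**2
r(o, f) = o*(2 + o**2) (r(o, f) = o*(o**2 + 2) = o*(2 + o**2))
z(b) = -6 (z(b) = -6 + (b - b) = -6 + 0 = -6)
V(s, L) = 6 + s (V(s, L) = s - 1*(-6) = s + 6 = 6 + s)
(r(-30, -21) + 678) + V(12, 59) = (-30*(2 + (-30)**2) + 678) + (6 + 12) = (-30*(2 + 900) + 678) + 18 = (-30*902 + 678) + 18 = (-27060 + 678) + 18 = -26382 + 18 = -26364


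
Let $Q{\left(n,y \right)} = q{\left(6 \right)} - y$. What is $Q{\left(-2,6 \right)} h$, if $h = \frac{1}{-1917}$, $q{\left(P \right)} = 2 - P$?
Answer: $\frac{10}{1917} \approx 0.0052165$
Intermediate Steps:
$Q{\left(n,y \right)} = -4 - y$ ($Q{\left(n,y \right)} = \left(2 - 6\right) - y = -4 - y$)
$h = - \frac{1}{1917} \approx -0.00052165$
$Q{\left(-2,6 \right)} h = \left(-4 - 6\right) \left(- \frac{1}{1917}\right) = \left(-10\right) \left(- \frac{1}{1917}\right) = \frac{10}{1917}$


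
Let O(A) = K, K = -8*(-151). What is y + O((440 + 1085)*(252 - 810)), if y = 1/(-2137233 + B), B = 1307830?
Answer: 1001918823/829403 ≈ 1208.0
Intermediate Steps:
K = 1208
O(A) = 1208
y = -1/829403 (y = 1/(-2137233 + 1307830) = 1/(-829403) = -1/829403 ≈ -1.2057e-6)
y + O((440 + 1085)*(252 - 810)) = -1/829403 + 1208 = 1001918823/829403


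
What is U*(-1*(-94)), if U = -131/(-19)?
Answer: 12314/19 ≈ 648.11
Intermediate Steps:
U = 131/19 (U = -131*(-1/19) = 131/19 ≈ 6.8947)
U*(-1*(-94)) = 131*(-1*(-94))/19 = (131/19)*94 = 12314/19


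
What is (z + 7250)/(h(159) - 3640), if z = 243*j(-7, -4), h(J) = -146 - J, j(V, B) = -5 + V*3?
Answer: -932/3945 ≈ -0.23625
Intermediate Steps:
j(V, B) = -5 + 3*V
z = -6318 (z = 243*(-5 + 3*(-7)) = 243*(-5 - 21) = 243*(-26) = -6318)
(z + 7250)/(h(159) - 3640) = (-6318 + 7250)/((-146 - 1*159) - 3640) = 932/((-146 - 159) - 3640) = 932/(-305 - 3640) = 932/(-3945) = 932*(-1/3945) = -932/3945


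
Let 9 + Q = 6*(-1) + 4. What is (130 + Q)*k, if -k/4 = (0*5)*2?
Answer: 0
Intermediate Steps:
k = 0 (k = -4*0*5*2 = -0*2 = -4*0 = 0)
Q = -11 (Q = -9 + (6*(-1) + 4) = -9 + (-6 + 4) = -9 - 2 = -11)
(130 + Q)*k = (130 - 11)*0 = 119*0 = 0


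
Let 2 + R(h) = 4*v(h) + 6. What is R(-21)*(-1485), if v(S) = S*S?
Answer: -2625480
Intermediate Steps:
v(S) = S²
R(h) = 4 + 4*h² (R(h) = -2 + (4*h² + 6) = -2 + (6 + 4*h²) = 4 + 4*h²)
R(-21)*(-1485) = (4 + 4*(-21)²)*(-1485) = (4 + 4*441)*(-1485) = (4 + 1764)*(-1485) = 1768*(-1485) = -2625480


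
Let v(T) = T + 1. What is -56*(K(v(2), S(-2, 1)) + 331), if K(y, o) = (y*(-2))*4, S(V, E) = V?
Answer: -17192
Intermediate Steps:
v(T) = 1 + T
K(y, o) = -8*y (K(y, o) = -2*y*4 = -8*y)
-56*(K(v(2), S(-2, 1)) + 331) = -56*(-8*(1 + 2) + 331) = -56*(-8*3 + 331) = -56*(-24 + 331) = -56*307 = -17192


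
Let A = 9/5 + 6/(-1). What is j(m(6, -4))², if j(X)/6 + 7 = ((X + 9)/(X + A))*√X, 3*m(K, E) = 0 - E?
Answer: 4414836/1849 + 52080*√3/43 ≈ 4485.5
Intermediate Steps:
A = -21/5 (A = 9*(⅕) + 6*(-1) = 9/5 - 6 = -21/5 ≈ -4.2000)
m(K, E) = -E/3 (m(K, E) = (0 - E)/3 = (-E)/3 = -E/3)
j(X) = -42 + 6*√X*(9 + X)/(-21/5 + X) (j(X) = -42 + 6*(((X + 9)/(X - 21/5))*√X) = -42 + 6*(((9 + X)/(-21/5 + X))*√X) = -42 + 6*(√X*(9 + X)/(-21/5 + X)) = -42 + 6*√X*(9 + X)/(-21/5 + X))
j(m(6, -4))² = (6*(147 - (-35)*(-4)/3 + 5*(-⅓*(-4))^(3/2) + 45*√(-⅓*(-4)))/(-21 + 5*(-⅓*(-4))))² = (6*(147 - 35*4/3 + 5*(4/3)^(3/2) + 45*√(4/3))/(-21 + 5*(4/3)))² = (6*(147 - 140/3 + 5*(8*√3/9) + 45*(2*√3/3))/(-21 + 20/3))² = (6*(147 - 140/3 + 40*√3/9 + 30*√3)/(-43/3))² = (6*(-3/43)*(301/3 + 310*√3/9))² = (-42 - 620*√3/43)²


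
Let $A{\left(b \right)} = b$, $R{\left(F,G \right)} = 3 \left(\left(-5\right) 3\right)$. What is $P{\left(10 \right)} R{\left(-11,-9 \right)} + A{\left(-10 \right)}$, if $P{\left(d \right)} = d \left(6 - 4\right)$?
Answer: $-910$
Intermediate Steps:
$R{\left(F,G \right)} = -45$ ($R{\left(F,G \right)} = 3 \left(-15\right) = -45$)
$P{\left(d \right)} = 2 d$ ($P{\left(d \right)} = d 2 = 2 d$)
$P{\left(10 \right)} R{\left(-11,-9 \right)} + A{\left(-10 \right)} = 2 \cdot 10 \left(-45\right) - 10 = 20 \left(-45\right) - 10 = -900 - 10 = -910$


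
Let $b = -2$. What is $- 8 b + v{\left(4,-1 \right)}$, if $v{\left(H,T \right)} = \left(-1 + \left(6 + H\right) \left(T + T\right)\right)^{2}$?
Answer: $457$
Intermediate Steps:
$v{\left(H,T \right)} = \left(-1 + 2 T \left(6 + H\right)\right)^{2}$ ($v{\left(H,T \right)} = \left(-1 + \left(6 + H\right) 2 T\right)^{2} = \left(-1 + 2 T \left(6 + H\right)\right)^{2}$)
$- 8 b + v{\left(4,-1 \right)} = \left(-8\right) \left(-2\right) + \left(-1 + 12 \left(-1\right) + 2 \cdot 4 \left(-1\right)\right)^{2} = 16 + \left(-1 - 12 - 8\right)^{2} = 16 + \left(-21\right)^{2} = 16 + 441 = 457$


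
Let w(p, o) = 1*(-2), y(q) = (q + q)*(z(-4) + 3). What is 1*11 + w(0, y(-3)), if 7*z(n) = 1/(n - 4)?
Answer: 9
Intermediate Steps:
z(n) = 1/(7*(-4 + n)) (z(n) = 1/(7*(n - 4)) = 1/(7*(-4 + n)))
y(q) = 167*q/28 (y(q) = (q + q)*(1/(7*(-4 - 4)) + 3) = (2*q)*((⅐)/(-8) + 3) = (2*q)*((⅐)*(-⅛) + 3) = (2*q)*(-1/56 + 3) = (2*q)*(167/56) = 167*q/28)
w(p, o) = -2
1*11 + w(0, y(-3)) = 1*11 - 2 = 11 - 2 = 9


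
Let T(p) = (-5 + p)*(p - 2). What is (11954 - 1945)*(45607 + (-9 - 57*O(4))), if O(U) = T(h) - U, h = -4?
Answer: 427864732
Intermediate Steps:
T(p) = (-5 + p)*(-2 + p)
O(U) = 54 - U (O(U) = (10 + (-4)**2 - 7*(-4)) - U = (10 + 16 + 28) - U = 54 - U)
(11954 - 1945)*(45607 + (-9 - 57*O(4))) = (11954 - 1945)*(45607 + (-9 - 57*(54 - 1*4))) = 10009*(45607 + (-9 - 57*(54 - 4))) = 10009*(45607 + (-9 - 57*50)) = 10009*(45607 + (-9 - 2850)) = 10009*(45607 - 2859) = 10009*42748 = 427864732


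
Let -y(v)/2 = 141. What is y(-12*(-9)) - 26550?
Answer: -26832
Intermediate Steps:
y(v) = -282 (y(v) = -2*141 = -282)
y(-12*(-9)) - 26550 = -282 - 26550 = -26832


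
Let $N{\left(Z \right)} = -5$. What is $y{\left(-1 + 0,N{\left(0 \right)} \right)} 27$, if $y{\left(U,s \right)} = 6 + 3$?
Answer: $243$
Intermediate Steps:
$y{\left(U,s \right)} = 9$
$y{\left(-1 + 0,N{\left(0 \right)} \right)} 27 = 9 \cdot 27 = 243$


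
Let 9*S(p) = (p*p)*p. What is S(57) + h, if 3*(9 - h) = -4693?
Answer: 66451/3 ≈ 22150.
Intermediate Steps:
h = 4720/3 (h = 9 - ⅓*(-4693) = 9 + 4693/3 = 4720/3 ≈ 1573.3)
S(p) = p³/9 (S(p) = ((p*p)*p)/9 = (p²*p)/9 = p³/9)
S(57) + h = (⅑)*57³ + 4720/3 = (⅑)*185193 + 4720/3 = 20577 + 4720/3 = 66451/3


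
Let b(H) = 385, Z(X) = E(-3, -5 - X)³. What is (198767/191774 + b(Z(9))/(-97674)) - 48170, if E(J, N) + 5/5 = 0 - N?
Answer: -225567250659488/4682833419 ≈ -48169.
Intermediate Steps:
E(J, N) = -1 - N (E(J, N) = -1 + (0 - N) = -1 - N)
Z(X) = (4 + X)³ (Z(X) = (-1 - (-5 - X))³ = (-1 + (5 + X))³ = (4 + X)³)
(198767/191774 + b(Z(9))/(-97674)) - 48170 = (198767/191774 + 385/(-97674)) - 48170 = (198767*(1/191774) + 385*(-1/97674)) - 48170 = (198767/191774 - 385/97674) - 48170 = 4835133742/4682833419 - 48170 = -225567250659488/4682833419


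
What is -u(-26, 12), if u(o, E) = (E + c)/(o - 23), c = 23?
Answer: 5/7 ≈ 0.71429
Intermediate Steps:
u(o, E) = (23 + E)/(-23 + o) (u(o, E) = (E + 23)/(o - 23) = (23 + E)/(-23 + o))
-u(-26, 12) = -(23 + 12)/(-23 - 26) = -35/(-49) = -(-1)*35/49 = -1*(-5/7) = 5/7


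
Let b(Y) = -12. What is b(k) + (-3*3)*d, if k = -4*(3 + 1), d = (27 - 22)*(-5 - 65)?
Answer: 3138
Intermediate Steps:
d = -350 (d = 5*(-70) = -350)
k = -16 (k = -4*4 = -16)
b(k) + (-3*3)*d = -12 - 3*3*(-350) = -12 - 9*(-350) = -12 + 3150 = 3138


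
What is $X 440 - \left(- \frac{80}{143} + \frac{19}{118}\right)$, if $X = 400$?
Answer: $\frac{2969830723}{16874} \approx 1.76 \cdot 10^{5}$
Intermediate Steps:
$X 440 - \left(- \frac{80}{143} + \frac{19}{118}\right) = 400 \cdot 440 - \left(- \frac{80}{143} + \frac{19}{118}\right) = 176000 - - \frac{6723}{16874} = 176000 + \left(- \frac{19}{118} + \frac{80}{143}\right) = 176000 + \frac{6723}{16874} = \frac{2969830723}{16874}$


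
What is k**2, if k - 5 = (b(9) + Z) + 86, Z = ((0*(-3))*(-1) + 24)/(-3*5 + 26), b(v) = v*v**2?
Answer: 81793936/121 ≈ 6.7598e+5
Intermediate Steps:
b(v) = v**3
Z = 24/11 (Z = (0*(-1) + 24)/(-15 + 26) = (0 + 24)/11 = 24*(1/11) = 24/11 ≈ 2.1818)
k = 9044/11 (k = 5 + ((9**3 + 24/11) + 86) = 5 + ((729 + 24/11) + 86) = 5 + (8043/11 + 86) = 5 + 8989/11 = 9044/11 ≈ 822.18)
k**2 = (9044/11)**2 = 81793936/121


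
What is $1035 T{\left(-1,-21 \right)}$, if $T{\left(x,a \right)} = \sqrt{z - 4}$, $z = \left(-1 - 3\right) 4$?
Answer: $2070 i \sqrt{5} \approx 4628.7 i$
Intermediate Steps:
$z = -16$ ($z = \left(-4\right) 4 = -16$)
$T{\left(x,a \right)} = 2 i \sqrt{5}$ ($T{\left(x,a \right)} = \sqrt{-16 - 4} = \sqrt{-20} = 2 i \sqrt{5}$)
$1035 T{\left(-1,-21 \right)} = 1035 \cdot 2 i \sqrt{5} = 2070 i \sqrt{5}$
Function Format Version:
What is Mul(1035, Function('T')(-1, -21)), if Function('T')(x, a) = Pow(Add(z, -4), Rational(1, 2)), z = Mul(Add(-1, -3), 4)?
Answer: Mul(2070, I, Pow(5, Rational(1, 2))) ≈ Mul(4628.7, I)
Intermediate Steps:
z = -16 (z = Mul(-4, 4) = -16)
Function('T')(x, a) = Mul(2, I, Pow(5, Rational(1, 2))) (Function('T')(x, a) = Pow(Add(-16, -4), Rational(1, 2)) = Pow(-20, Rational(1, 2)) = Mul(2, I, Pow(5, Rational(1, 2))))
Mul(1035, Function('T')(-1, -21)) = Mul(1035, Mul(2, I, Pow(5, Rational(1, 2)))) = Mul(2070, I, Pow(5, Rational(1, 2)))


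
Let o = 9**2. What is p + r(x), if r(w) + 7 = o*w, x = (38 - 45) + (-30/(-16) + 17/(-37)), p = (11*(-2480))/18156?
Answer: -619163855/1343544 ≈ -460.84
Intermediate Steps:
o = 81
p = -6820/4539 (p = -27280*1/18156 = -6820/4539 ≈ -1.5025)
x = -1653/296 (x = -7 + (-30*(-1/16) + 17*(-1/37)) = -7 + (15/8 - 17/37) = -7 + 419/296 = -1653/296 ≈ -5.5845)
r(w) = -7 + 81*w
p + r(x) = -6820/4539 + (-7 + 81*(-1653/296)) = -6820/4539 + (-7 - 133893/296) = -6820/4539 - 135965/296 = -619163855/1343544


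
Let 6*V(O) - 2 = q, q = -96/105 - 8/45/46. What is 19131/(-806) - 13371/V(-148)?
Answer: -234313634499/3158714 ≈ -74180.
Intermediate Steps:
q = -6652/7245 (q = -96*1/105 - 8*1/45*(1/46) = -32/35 - 8/45*1/46 = -32/35 - 4/1035 = -6652/7245 ≈ -0.91815)
V(O) = 3919/21735 (V(O) = ⅓ + (⅙)*(-6652/7245) = ⅓ - 3326/21735 = 3919/21735)
19131/(-806) - 13371/V(-148) = 19131/(-806) - 13371/3919/21735 = 19131*(-1/806) - 13371*21735/3919 = -19131/806 - 290618685/3919 = -234313634499/3158714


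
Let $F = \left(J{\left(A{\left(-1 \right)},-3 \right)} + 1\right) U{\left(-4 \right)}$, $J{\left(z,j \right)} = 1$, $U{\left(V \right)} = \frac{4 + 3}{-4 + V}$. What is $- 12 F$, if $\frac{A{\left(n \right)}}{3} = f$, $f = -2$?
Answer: $21$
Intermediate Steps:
$A{\left(n \right)} = -6$ ($A{\left(n \right)} = 3 \left(-2\right) = -6$)
$U{\left(V \right)} = \frac{7}{-4 + V}$
$F = - \frac{7}{4}$ ($F = \left(1 + 1\right) \frac{7}{-4 - 4} = 2 \frac{7}{-8} = 2 \cdot 7 \left(- \frac{1}{8}\right) = 2 \left(- \frac{7}{8}\right) = - \frac{7}{4} \approx -1.75$)
$- 12 F = \left(-12\right) \left(- \frac{7}{4}\right) = 21$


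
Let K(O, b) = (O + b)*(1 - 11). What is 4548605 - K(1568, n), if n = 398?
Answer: 4568265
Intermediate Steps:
K(O, b) = -10*O - 10*b (K(O, b) = (O + b)*(-10) = -10*O - 10*b)
4548605 - K(1568, n) = 4548605 - (-10*1568 - 10*398) = 4548605 - (-15680 - 3980) = 4548605 - 1*(-19660) = 4548605 + 19660 = 4568265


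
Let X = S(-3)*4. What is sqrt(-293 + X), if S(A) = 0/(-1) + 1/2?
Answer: I*sqrt(291) ≈ 17.059*I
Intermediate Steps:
S(A) = 1/2 (S(A) = 0*(-1) + 1*(1/2) = 0 + 1/2 = 1/2)
X = 2 (X = (1/2)*4 = 2)
sqrt(-293 + X) = sqrt(-293 + 2) = sqrt(-291) = I*sqrt(291)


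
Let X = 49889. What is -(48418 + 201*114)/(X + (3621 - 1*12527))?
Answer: -71332/40983 ≈ -1.7405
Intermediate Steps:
-(48418 + 201*114)/(X + (3621 - 1*12527)) = -(48418 + 201*114)/(49889 + (3621 - 1*12527)) = -(48418 + 22914)/(49889 + (3621 - 12527)) = -71332/(49889 - 8906) = -71332/40983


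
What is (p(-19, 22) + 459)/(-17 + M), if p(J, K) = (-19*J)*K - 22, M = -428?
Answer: -8379/445 ≈ -18.829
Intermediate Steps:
p(J, K) = -22 - 19*J*K (p(J, K) = -19*J*K - 22 = -22 - 19*J*K)
(p(-19, 22) + 459)/(-17 + M) = ((-22 - 19*(-19)*22) + 459)/(-17 - 428) = ((-22 + 7942) + 459)/(-445) = (7920 + 459)*(-1/445) = 8379*(-1/445) = -8379/445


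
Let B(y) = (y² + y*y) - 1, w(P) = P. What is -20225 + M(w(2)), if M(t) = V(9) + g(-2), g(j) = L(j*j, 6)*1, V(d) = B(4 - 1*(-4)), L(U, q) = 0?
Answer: -20098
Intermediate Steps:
B(y) = -1 + 2*y² (B(y) = (y² + y²) - 1 = 2*y² - 1 = -1 + 2*y²)
V(d) = 127 (V(d) = -1 + 2*(4 - 1*(-4))² = -1 + 2*(4 + 4)² = -1 + 2*8² = -1 + 2*64 = -1 + 128 = 127)
g(j) = 0 (g(j) = 0*1 = 0)
M(t) = 127 (M(t) = 127 + 0 = 127)
-20225 + M(w(2)) = -20225 + 127 = -20098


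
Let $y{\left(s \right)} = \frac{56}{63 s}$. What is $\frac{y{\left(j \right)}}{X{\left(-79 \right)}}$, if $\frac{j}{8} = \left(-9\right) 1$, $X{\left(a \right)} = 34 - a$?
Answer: $- \frac{1}{9153} \approx -0.00010925$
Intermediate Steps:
$j = -72$ ($j = 8 \left(\left(-9\right) 1\right) = 8 \left(-9\right) = -72$)
$y{\left(s \right)} = \frac{8}{9 s}$ ($y{\left(s \right)} = 56 \frac{1}{63 s} = \frac{8}{9 s}$)
$\frac{y{\left(j \right)}}{X{\left(-79 \right)}} = \frac{\frac{8}{9} \frac{1}{-72}}{34 - -79} = \frac{\frac{8}{9} \left(- \frac{1}{72}\right)}{34 + 79} = - \frac{1}{81 \cdot 113} = \left(- \frac{1}{81}\right) \frac{1}{113} = - \frac{1}{9153}$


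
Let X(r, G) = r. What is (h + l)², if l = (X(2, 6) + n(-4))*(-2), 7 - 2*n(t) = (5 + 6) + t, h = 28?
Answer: 576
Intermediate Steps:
n(t) = -2 - t/2 (n(t) = 7/2 - ((5 + 6) + t)/2 = 7/2 - (11 + t)/2 = 7/2 + (-11/2 - t/2) = -2 - t/2)
l = -4 (l = (2 + (-2 - ½*(-4)))*(-2) = (2 + (-2 + 2))*(-2) = (2 + 0)*(-2) = 2*(-2) = -4)
(h + l)² = (28 - 4)² = 24² = 576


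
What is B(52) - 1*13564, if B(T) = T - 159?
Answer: -13671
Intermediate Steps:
B(T) = -159 + T
B(52) - 1*13564 = (-159 + 52) - 1*13564 = -107 - 13564 = -13671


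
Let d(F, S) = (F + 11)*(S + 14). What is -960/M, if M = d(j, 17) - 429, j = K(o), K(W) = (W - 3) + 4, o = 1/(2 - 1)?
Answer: 480/13 ≈ 36.923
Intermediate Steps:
o = 1 (o = 1/1 = 1)
K(W) = 1 + W (K(W) = (-3 + W) + 4 = 1 + W)
j = 2 (j = 1 + 1 = 2)
d(F, S) = (11 + F)*(14 + S)
M = -26 (M = (154 + 11*17 + 14*2 + 2*17) - 429 = (154 + 187 + 28 + 34) - 429 = 403 - 429 = -26)
-960/M = -960/(-26) = -960*(-1/26) = 480/13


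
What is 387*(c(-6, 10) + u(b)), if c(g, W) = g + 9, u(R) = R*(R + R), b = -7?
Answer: 39087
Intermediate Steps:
u(R) = 2*R² (u(R) = R*(2*R) = 2*R²)
c(g, W) = 9 + g
387*(c(-6, 10) + u(b)) = 387*((9 - 6) + 2*(-7)²) = 387*(3 + 2*49) = 387*(3 + 98) = 387*101 = 39087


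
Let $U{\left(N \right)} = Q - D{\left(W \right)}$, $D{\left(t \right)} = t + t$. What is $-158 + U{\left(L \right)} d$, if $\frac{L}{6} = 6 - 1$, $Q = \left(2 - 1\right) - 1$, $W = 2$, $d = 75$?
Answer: $-458$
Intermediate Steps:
$D{\left(t \right)} = 2 t$
$Q = 0$ ($Q = 1 - 1 = 0$)
$L = 30$ ($L = 6 \left(6 - 1\right) = 6 \cdot 5 = 30$)
$U{\left(N \right)} = -4$ ($U{\left(N \right)} = 0 - 2 \cdot 2 = 0 - 4 = -4$)
$-158 + U{\left(L \right)} d = -158 - 300 = -458$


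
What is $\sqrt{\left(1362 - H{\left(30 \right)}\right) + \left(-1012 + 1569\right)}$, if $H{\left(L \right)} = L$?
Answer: $\sqrt{1889} \approx 43.463$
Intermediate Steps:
$\sqrt{\left(1362 - H{\left(30 \right)}\right) + \left(-1012 + 1569\right)} = \sqrt{\left(1362 - 30\right) + \left(-1012 + 1569\right)} = \sqrt{\left(1362 - 30\right) + 557} = \sqrt{1332 + 557} = \sqrt{1889}$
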